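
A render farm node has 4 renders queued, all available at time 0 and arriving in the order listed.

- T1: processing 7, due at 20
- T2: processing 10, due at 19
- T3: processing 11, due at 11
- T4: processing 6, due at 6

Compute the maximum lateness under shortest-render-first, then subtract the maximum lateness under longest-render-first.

-5

SPT (increasing processing time): T4 T1 T2 T3.
T4: 0→6, due 6, lateness 0
T1: 6→13, due 20, lateness -7
T2: 13→23, due 19, lateness 4
T3: 23→34, due 11, lateness 23
Maximum = 23.
LPT (decreasing processing time): T3 T2 T1 T4.
T3: 0→11, due 11, lateness 0
T2: 11→21, due 19, lateness 2
T1: 21→28, due 20, lateness 8
T4: 28→34, due 6, lateness 28
Maximum = 28.
Difference = 23 − 28 = -5.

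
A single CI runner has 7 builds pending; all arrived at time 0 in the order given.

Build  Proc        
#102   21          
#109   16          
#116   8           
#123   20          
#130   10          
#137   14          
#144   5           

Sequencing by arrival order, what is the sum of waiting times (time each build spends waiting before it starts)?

332

FIFO (arrival order): #102 #109 #116 #123 #130 #137 #144.
#102: waits 0, runs 0→21
#109: waits 21, runs 21→37
#116: waits 37, runs 37→45
#123: waits 45, runs 45→65
#130: waits 65, runs 65→75
#137: waits 75, runs 75→89
#144: waits 89, runs 89→94
Sum = 0+21+37+45+65+75+89 = 332.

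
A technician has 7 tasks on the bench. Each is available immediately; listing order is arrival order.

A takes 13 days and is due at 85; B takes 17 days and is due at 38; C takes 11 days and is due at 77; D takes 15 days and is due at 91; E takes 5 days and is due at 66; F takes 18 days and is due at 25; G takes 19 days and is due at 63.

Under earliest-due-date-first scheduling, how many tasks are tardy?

1

EDD (increasing due date): F B G E C A D.
F: 0→18, due 25, tardiness 0
B: 18→35, due 38, tardiness 0
G: 35→54, due 63, tardiness 0
E: 54→59, due 66, tardiness 0
C: 59→70, due 77, tardiness 0
A: 70→83, due 85, tardiness 0
D: 83→98, due 91, tardiness 7
Late tasks: 1.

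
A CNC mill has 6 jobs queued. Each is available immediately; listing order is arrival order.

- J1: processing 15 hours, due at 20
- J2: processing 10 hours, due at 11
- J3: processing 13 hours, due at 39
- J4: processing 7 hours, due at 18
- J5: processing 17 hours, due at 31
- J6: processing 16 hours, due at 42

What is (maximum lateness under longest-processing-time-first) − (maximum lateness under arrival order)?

24

LPT (decreasing processing time): J5 J6 J1 J3 J2 J4.
J5: 0→17, due 31, lateness -14
J6: 17→33, due 42, lateness -9
J1: 33→48, due 20, lateness 28
J3: 48→61, due 39, lateness 22
J2: 61→71, due 11, lateness 60
J4: 71→78, due 18, lateness 60
Maximum = 60.
FIFO (arrival order): J1 J2 J3 J4 J5 J6.
J1: 0→15, due 20, lateness -5
J2: 15→25, due 11, lateness 14
J3: 25→38, due 39, lateness -1
J4: 38→45, due 18, lateness 27
J5: 45→62, due 31, lateness 31
J6: 62→78, due 42, lateness 36
Maximum = 36.
Difference = 60 − 36 = 24.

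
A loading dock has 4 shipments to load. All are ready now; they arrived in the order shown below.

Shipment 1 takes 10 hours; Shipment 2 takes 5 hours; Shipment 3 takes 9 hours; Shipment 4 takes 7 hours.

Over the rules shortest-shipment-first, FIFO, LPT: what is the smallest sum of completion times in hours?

69

SPT (increasing processing time): Shipment 2 Shipment 4 Shipment 3 Shipment 1.
Shipment 2: 0→5
Shipment 4: 5→12
Shipment 3: 12→21
Shipment 1: 21→31
Sum = 5+12+21+31 = 69.
FIFO (arrival order): Shipment 1 Shipment 2 Shipment 3 Shipment 4.
Shipment 1: 0→10
Shipment 2: 10→15
Shipment 3: 15→24
Shipment 4: 24→31
Sum = 10+15+24+31 = 80.
LPT (decreasing processing time): Shipment 1 Shipment 3 Shipment 4 Shipment 2.
Shipment 1: 0→10
Shipment 3: 10→19
Shipment 4: 19→26
Shipment 2: 26→31
Sum = 10+19+26+31 = 86.
SPT 69, FIFO 80, LPT 86 → minimum 69.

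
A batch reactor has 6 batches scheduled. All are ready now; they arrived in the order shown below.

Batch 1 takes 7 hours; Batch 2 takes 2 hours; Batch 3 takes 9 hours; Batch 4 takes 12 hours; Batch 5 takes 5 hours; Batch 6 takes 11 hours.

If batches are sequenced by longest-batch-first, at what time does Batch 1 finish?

39

LPT (decreasing processing time): Batch 4 Batch 6 Batch 3 Batch 1 Batch 5 Batch 2.
Batch 4: 0→12
Batch 6: 12→23
Batch 3: 23→32
Batch 1: 32→39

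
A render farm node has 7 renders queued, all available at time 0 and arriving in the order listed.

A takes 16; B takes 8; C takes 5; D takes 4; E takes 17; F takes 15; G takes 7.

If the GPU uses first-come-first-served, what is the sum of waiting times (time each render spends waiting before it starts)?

FIFO (arrival order): A B C D E F G.
A: waits 0, runs 0→16
B: waits 16, runs 16→24
C: waits 24, runs 24→29
D: waits 29, runs 29→33
E: waits 33, runs 33→50
F: waits 50, runs 50→65
G: waits 65, runs 65→72
Sum = 0+16+24+29+33+50+65 = 217.

217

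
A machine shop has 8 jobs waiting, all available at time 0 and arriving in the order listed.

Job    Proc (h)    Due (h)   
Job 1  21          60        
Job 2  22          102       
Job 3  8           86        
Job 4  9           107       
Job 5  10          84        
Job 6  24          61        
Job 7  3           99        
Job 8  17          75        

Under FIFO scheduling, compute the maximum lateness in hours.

FIFO (arrival order): Job 1 Job 2 Job 3 Job 4 Job 5 Job 6 Job 7 Job 8.
Job 1: 0→21, due 60, lateness -39
Job 2: 21→43, due 102, lateness -59
Job 3: 43→51, due 86, lateness -35
Job 4: 51→60, due 107, lateness -47
Job 5: 60→70, due 84, lateness -14
Job 6: 70→94, due 61, lateness 33
Job 7: 94→97, due 99, lateness -2
Job 8: 97→114, due 75, lateness 39
Maximum = 39.

39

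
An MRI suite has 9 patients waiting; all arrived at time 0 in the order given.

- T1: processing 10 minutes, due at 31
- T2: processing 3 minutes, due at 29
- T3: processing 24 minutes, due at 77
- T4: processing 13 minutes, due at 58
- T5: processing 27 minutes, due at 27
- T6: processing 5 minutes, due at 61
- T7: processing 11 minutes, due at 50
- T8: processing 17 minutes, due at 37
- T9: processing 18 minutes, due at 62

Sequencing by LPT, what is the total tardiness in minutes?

409

LPT (decreasing processing time): T5 T3 T9 T8 T4 T7 T1 T6 T2.
T5: 0→27, due 27, tardiness 0
T3: 27→51, due 77, tardiness 0
T9: 51→69, due 62, tardiness 7
T8: 69→86, due 37, tardiness 49
T4: 86→99, due 58, tardiness 41
T7: 99→110, due 50, tardiness 60
T1: 110→120, due 31, tardiness 89
T6: 120→125, due 61, tardiness 64
T2: 125→128, due 29, tardiness 99
Sum = 0+0+7+49+41+60+89+64+99 = 409.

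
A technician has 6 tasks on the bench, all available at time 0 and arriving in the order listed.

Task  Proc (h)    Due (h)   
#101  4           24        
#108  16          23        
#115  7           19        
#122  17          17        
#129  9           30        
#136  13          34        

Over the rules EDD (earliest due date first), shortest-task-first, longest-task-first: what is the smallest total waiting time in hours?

117

EDD (increasing due date): #122 #115 #108 #101 #129 #136.
#122: waits 0, runs 0→17
#115: waits 17, runs 17→24
#108: waits 24, runs 24→40
#101: waits 40, runs 40→44
#129: waits 44, runs 44→53
#136: waits 53, runs 53→66
Sum = 0+17+24+40+44+53 = 178.
SPT (increasing processing time): #101 #115 #129 #136 #108 #122.
#101: waits 0, runs 0→4
#115: waits 4, runs 4→11
#129: waits 11, runs 11→20
#136: waits 20, runs 20→33
#108: waits 33, runs 33→49
#122: waits 49, runs 49→66
Sum = 0+4+11+20+33+49 = 117.
LPT (decreasing processing time): #122 #108 #136 #129 #115 #101.
#122: waits 0, runs 0→17
#108: waits 17, runs 17→33
#136: waits 33, runs 33→46
#129: waits 46, runs 46→55
#115: waits 55, runs 55→62
#101: waits 62, runs 62→66
Sum = 0+17+33+46+55+62 = 213.
EDD 178, SPT 117, LPT 213 → minimum 117.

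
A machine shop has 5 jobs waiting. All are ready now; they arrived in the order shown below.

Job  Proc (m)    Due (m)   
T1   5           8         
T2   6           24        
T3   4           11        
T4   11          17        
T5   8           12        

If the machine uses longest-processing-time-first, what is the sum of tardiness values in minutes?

LPT (decreasing processing time): T4 T5 T2 T1 T3.
T4: 0→11, due 17, tardiness 0
T5: 11→19, due 12, tardiness 7
T2: 19→25, due 24, tardiness 1
T1: 25→30, due 8, tardiness 22
T3: 30→34, due 11, tardiness 23
Sum = 0+7+1+22+23 = 53.

53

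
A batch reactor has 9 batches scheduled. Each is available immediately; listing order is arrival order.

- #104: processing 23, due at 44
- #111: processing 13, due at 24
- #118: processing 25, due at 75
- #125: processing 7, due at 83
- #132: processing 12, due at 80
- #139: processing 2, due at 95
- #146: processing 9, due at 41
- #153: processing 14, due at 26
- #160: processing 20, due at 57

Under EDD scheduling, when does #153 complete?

27

EDD (increasing due date): #111 #153 #146 #104 #160 #118 #132 #125 #139.
#111: 0→13
#153: 13→27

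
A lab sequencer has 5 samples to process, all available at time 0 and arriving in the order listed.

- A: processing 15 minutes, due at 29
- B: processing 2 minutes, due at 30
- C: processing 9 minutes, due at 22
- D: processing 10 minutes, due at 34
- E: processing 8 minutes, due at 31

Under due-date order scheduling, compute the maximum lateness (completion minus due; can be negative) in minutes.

10

EDD (increasing due date): C A B E D.
C: 0→9, due 22, lateness -13
A: 9→24, due 29, lateness -5
B: 24→26, due 30, lateness -4
E: 26→34, due 31, lateness 3
D: 34→44, due 34, lateness 10
Maximum = 10.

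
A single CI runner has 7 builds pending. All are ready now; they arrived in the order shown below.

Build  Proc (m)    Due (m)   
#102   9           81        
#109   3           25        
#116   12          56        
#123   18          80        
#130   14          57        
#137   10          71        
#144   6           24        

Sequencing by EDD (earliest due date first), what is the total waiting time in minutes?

179

EDD (increasing due date): #144 #109 #116 #130 #137 #123 #102.
#144: waits 0, runs 0→6
#109: waits 6, runs 6→9
#116: waits 9, runs 9→21
#130: waits 21, runs 21→35
#137: waits 35, runs 35→45
#123: waits 45, runs 45→63
#102: waits 63, runs 63→72
Sum = 0+6+9+21+35+45+63 = 179.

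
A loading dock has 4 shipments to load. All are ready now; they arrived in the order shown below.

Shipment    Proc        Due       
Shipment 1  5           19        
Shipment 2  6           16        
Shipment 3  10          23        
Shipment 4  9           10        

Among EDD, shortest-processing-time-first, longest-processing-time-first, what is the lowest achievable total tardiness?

EDD (increasing due date): Shipment 4 Shipment 2 Shipment 1 Shipment 3.
Shipment 4: 0→9, due 10, tardiness 0
Shipment 2: 9→15, due 16, tardiness 0
Shipment 1: 15→20, due 19, tardiness 1
Shipment 3: 20→30, due 23, tardiness 7
Sum = 0+0+1+7 = 8.
SPT (increasing processing time): Shipment 1 Shipment 2 Shipment 4 Shipment 3.
Shipment 1: 0→5, due 19, tardiness 0
Shipment 2: 5→11, due 16, tardiness 0
Shipment 4: 11→20, due 10, tardiness 10
Shipment 3: 20→30, due 23, tardiness 7
Sum = 0+0+10+7 = 17.
LPT (decreasing processing time): Shipment 3 Shipment 4 Shipment 2 Shipment 1.
Shipment 3: 0→10, due 23, tardiness 0
Shipment 4: 10→19, due 10, tardiness 9
Shipment 2: 19→25, due 16, tardiness 9
Shipment 1: 25→30, due 19, tardiness 11
Sum = 0+9+9+11 = 29.
EDD 8, SPT 17, LPT 29 → minimum 8.

8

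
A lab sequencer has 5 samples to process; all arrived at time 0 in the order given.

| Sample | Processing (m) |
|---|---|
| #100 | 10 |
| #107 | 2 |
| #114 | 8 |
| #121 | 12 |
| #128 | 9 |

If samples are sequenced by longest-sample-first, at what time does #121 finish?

LPT (decreasing processing time): #121 #100 #128 #114 #107.
#121: 0→12

12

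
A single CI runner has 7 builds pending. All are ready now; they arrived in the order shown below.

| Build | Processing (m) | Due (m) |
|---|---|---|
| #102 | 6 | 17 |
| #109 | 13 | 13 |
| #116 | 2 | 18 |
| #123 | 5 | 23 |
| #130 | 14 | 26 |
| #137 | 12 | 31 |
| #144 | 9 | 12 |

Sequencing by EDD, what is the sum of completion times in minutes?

EDD (increasing due date): #144 #109 #102 #116 #123 #130 #137.
#144: 0→9
#109: 9→22
#102: 22→28
#116: 28→30
#123: 30→35
#130: 35→49
#137: 49→61
Sum = 9+22+28+30+35+49+61 = 234.

234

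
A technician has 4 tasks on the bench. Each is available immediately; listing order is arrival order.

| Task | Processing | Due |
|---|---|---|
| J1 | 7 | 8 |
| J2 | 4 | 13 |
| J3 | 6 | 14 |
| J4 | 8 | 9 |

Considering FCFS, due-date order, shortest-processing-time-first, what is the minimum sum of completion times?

FIFO (arrival order): J1 J2 J3 J4.
J1: 0→7
J2: 7→11
J3: 11→17
J4: 17→25
Sum = 7+11+17+25 = 60.
EDD (increasing due date): J1 J4 J2 J3.
J1: 0→7
J4: 7→15
J2: 15→19
J3: 19→25
Sum = 7+15+19+25 = 66.
SPT (increasing processing time): J2 J3 J1 J4.
J2: 0→4
J3: 4→10
J1: 10→17
J4: 17→25
Sum = 4+10+17+25 = 56.
FIFO 60, EDD 66, SPT 56 → minimum 56.

56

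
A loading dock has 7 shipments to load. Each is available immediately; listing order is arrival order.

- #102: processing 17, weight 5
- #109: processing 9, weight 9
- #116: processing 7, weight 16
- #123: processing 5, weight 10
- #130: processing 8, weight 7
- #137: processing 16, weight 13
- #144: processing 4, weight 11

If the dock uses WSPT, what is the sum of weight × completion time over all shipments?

WSPT (decreasing weight/processing-time ratio): #144 #116 #123 #109 #130 #137 #102.
#144: finishes 4, weight 11, w·C = 44
#116: finishes 11, weight 16, w·C = 176
#123: finishes 16, weight 10, w·C = 160
#109: finishes 25, weight 9, w·C = 225
#130: finishes 33, weight 7, w·C = 231
#137: finishes 49, weight 13, w·C = 637
#102: finishes 66, weight 5, w·C = 330
Sum = 44+176+160+225+231+637+330 = 1803.

1803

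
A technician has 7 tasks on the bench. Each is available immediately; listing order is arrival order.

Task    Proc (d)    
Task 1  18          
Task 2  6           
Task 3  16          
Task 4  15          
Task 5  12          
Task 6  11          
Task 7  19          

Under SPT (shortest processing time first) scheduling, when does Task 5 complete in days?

29

SPT (increasing processing time): Task 2 Task 6 Task 5 Task 4 Task 3 Task 1 Task 7.
Task 2: 0→6
Task 6: 6→17
Task 5: 17→29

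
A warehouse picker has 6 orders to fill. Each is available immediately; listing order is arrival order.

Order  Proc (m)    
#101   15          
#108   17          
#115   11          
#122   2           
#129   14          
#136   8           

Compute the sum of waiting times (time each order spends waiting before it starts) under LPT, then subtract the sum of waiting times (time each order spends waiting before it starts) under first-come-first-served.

LPT (decreasing processing time): #108 #101 #129 #115 #136 #122.
#108: waits 0, runs 0→17
#101: waits 17, runs 17→32
#129: waits 32, runs 32→46
#115: waits 46, runs 46→57
#136: waits 57, runs 57→65
#122: waits 65, runs 65→67
Sum = 0+17+32+46+57+65 = 217.
FIFO (arrival order): #101 #108 #115 #122 #129 #136.
#101: waits 0, runs 0→15
#108: waits 15, runs 15→32
#115: waits 32, runs 32→43
#122: waits 43, runs 43→45
#129: waits 45, runs 45→59
#136: waits 59, runs 59→67
Sum = 0+15+32+43+45+59 = 194.
Difference = 217 − 194 = 23.

23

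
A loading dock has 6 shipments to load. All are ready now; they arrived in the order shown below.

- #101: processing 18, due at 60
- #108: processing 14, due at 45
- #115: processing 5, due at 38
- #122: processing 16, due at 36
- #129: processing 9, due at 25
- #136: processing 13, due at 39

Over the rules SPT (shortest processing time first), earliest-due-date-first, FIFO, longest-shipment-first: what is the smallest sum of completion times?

219

SPT (increasing processing time): #115 #129 #136 #108 #122 #101.
#115: 0→5
#129: 5→14
#136: 14→27
#108: 27→41
#122: 41→57
#101: 57→75
Sum = 5+14+27+41+57+75 = 219.
EDD (increasing due date): #129 #122 #115 #136 #108 #101.
#129: 0→9
#122: 9→25
#115: 25→30
#136: 30→43
#108: 43→57
#101: 57→75
Sum = 9+25+30+43+57+75 = 239.
FIFO (arrival order): #101 #108 #115 #122 #129 #136.
#101: 0→18
#108: 18→32
#115: 32→37
#122: 37→53
#129: 53→62
#136: 62→75
Sum = 18+32+37+53+62+75 = 277.
LPT (decreasing processing time): #101 #122 #108 #136 #129 #115.
#101: 0→18
#122: 18→34
#108: 34→48
#136: 48→61
#129: 61→70
#115: 70→75
Sum = 18+34+48+61+70+75 = 306.
SPT 219, EDD 239, FIFO 277, LPT 306 → minimum 219.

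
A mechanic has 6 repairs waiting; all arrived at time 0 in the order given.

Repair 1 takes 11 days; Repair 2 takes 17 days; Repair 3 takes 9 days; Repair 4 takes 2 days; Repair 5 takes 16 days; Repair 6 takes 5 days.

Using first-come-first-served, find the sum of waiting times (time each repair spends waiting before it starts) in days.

FIFO (arrival order): Repair 1 Repair 2 Repair 3 Repair 4 Repair 5 Repair 6.
Repair 1: waits 0, runs 0→11
Repair 2: waits 11, runs 11→28
Repair 3: waits 28, runs 28→37
Repair 4: waits 37, runs 37→39
Repair 5: waits 39, runs 39→55
Repair 6: waits 55, runs 55→60
Sum = 0+11+28+37+39+55 = 170.

170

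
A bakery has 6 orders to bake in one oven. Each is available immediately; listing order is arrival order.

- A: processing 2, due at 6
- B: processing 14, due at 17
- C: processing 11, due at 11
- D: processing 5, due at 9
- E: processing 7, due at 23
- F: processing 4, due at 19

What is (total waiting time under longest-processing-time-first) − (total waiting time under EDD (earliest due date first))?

54

LPT (decreasing processing time): B C E D F A.
B: waits 0, runs 0→14
C: waits 14, runs 14→25
E: waits 25, runs 25→32
D: waits 32, runs 32→37
F: waits 37, runs 37→41
A: waits 41, runs 41→43
Sum = 0+14+25+32+37+41 = 149.
EDD (increasing due date): A D C B F E.
A: waits 0, runs 0→2
D: waits 2, runs 2→7
C: waits 7, runs 7→18
B: waits 18, runs 18→32
F: waits 32, runs 32→36
E: waits 36, runs 36→43
Sum = 0+2+7+18+32+36 = 95.
Difference = 149 − 95 = 54.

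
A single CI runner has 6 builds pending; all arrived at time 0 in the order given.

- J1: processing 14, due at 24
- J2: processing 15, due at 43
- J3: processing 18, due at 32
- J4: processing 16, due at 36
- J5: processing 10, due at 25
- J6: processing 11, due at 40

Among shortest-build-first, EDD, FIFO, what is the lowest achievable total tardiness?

100

SPT (increasing processing time): J5 J6 J1 J2 J4 J3.
J5: 0→10, due 25, tardiness 0
J6: 10→21, due 40, tardiness 0
J1: 21→35, due 24, tardiness 11
J2: 35→50, due 43, tardiness 7
J4: 50→66, due 36, tardiness 30
J3: 66→84, due 32, tardiness 52
Sum = 0+0+11+7+30+52 = 100.
EDD (increasing due date): J1 J5 J3 J4 J6 J2.
J1: 0→14, due 24, tardiness 0
J5: 14→24, due 25, tardiness 0
J3: 24→42, due 32, tardiness 10
J4: 42→58, due 36, tardiness 22
J6: 58→69, due 40, tardiness 29
J2: 69→84, due 43, tardiness 41
Sum = 0+0+10+22+29+41 = 102.
FIFO (arrival order): J1 J2 J3 J4 J5 J6.
J1: 0→14, due 24, tardiness 0
J2: 14→29, due 43, tardiness 0
J3: 29→47, due 32, tardiness 15
J4: 47→63, due 36, tardiness 27
J5: 63→73, due 25, tardiness 48
J6: 73→84, due 40, tardiness 44
Sum = 0+0+15+27+48+44 = 134.
SPT 100, EDD 102, FIFO 134 → minimum 100.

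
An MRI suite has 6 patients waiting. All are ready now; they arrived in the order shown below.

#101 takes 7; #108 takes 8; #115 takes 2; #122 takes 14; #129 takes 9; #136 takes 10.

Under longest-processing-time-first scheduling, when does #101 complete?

48

LPT (decreasing processing time): #122 #136 #129 #108 #101 #115.
#122: 0→14
#136: 14→24
#129: 24→33
#108: 33→41
#101: 41→48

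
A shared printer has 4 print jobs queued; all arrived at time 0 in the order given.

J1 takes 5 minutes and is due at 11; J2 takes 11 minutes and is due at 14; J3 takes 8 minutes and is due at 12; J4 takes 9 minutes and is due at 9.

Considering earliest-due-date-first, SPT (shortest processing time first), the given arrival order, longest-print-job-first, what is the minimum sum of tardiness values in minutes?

32

EDD (increasing due date): J4 J1 J3 J2.
J4: 0→9, due 9, tardiness 0
J1: 9→14, due 11, tardiness 3
J3: 14→22, due 12, tardiness 10
J2: 22→33, due 14, tardiness 19
Sum = 0+3+10+19 = 32.
SPT (increasing processing time): J1 J3 J4 J2.
J1: 0→5, due 11, tardiness 0
J3: 5→13, due 12, tardiness 1
J4: 13→22, due 9, tardiness 13
J2: 22→33, due 14, tardiness 19
Sum = 0+1+13+19 = 33.
FIFO (arrival order): J1 J2 J3 J4.
J1: 0→5, due 11, tardiness 0
J2: 5→16, due 14, tardiness 2
J3: 16→24, due 12, tardiness 12
J4: 24→33, due 9, tardiness 24
Sum = 0+2+12+24 = 38.
LPT (decreasing processing time): J2 J4 J3 J1.
J2: 0→11, due 14, tardiness 0
J4: 11→20, due 9, tardiness 11
J3: 20→28, due 12, tardiness 16
J1: 28→33, due 11, tardiness 22
Sum = 0+11+16+22 = 49.
EDD 32, SPT 33, FIFO 38, LPT 49 → minimum 32.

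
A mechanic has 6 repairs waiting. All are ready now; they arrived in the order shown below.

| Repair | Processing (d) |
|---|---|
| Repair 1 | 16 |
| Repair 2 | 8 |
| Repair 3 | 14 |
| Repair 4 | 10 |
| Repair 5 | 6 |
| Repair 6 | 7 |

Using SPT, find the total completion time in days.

177

SPT (increasing processing time): Repair 5 Repair 6 Repair 2 Repair 4 Repair 3 Repair 1.
Repair 5: 0→6
Repair 6: 6→13
Repair 2: 13→21
Repair 4: 21→31
Repair 3: 31→45
Repair 1: 45→61
Sum = 6+13+21+31+45+61 = 177.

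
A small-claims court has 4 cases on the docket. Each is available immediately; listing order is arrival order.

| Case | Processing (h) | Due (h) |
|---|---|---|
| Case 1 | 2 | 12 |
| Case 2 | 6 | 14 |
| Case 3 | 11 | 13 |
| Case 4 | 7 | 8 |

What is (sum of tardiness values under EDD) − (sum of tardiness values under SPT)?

EDD (increasing due date): Case 4 Case 1 Case 3 Case 2.
Case 4: 0→7, due 8, tardiness 0
Case 1: 7→9, due 12, tardiness 0
Case 3: 9→20, due 13, tardiness 7
Case 2: 20→26, due 14, tardiness 12
Sum = 0+0+7+12 = 19.
SPT (increasing processing time): Case 1 Case 2 Case 4 Case 3.
Case 1: 0→2, due 12, tardiness 0
Case 2: 2→8, due 14, tardiness 0
Case 4: 8→15, due 8, tardiness 7
Case 3: 15→26, due 13, tardiness 13
Sum = 0+0+7+13 = 20.
Difference = 19 − 20 = -1.

-1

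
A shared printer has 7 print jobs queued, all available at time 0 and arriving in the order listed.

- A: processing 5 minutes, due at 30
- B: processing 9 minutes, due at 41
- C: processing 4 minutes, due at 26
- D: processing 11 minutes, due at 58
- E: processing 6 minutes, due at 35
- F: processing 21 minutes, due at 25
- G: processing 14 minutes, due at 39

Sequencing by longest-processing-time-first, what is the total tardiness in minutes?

120

LPT (decreasing processing time): F G D B E A C.
F: 0→21, due 25, tardiness 0
G: 21→35, due 39, tardiness 0
D: 35→46, due 58, tardiness 0
B: 46→55, due 41, tardiness 14
E: 55→61, due 35, tardiness 26
A: 61→66, due 30, tardiness 36
C: 66→70, due 26, tardiness 44
Sum = 0+0+0+14+26+36+44 = 120.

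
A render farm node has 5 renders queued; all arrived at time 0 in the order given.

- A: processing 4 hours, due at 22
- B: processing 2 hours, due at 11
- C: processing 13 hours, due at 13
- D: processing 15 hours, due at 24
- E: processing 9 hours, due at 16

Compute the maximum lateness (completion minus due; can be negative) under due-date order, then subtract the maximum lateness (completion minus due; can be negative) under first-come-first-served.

-8

EDD (increasing due date): B C E A D.
B: 0→2, due 11, lateness -9
C: 2→15, due 13, lateness 2
E: 15→24, due 16, lateness 8
A: 24→28, due 22, lateness 6
D: 28→43, due 24, lateness 19
Maximum = 19.
FIFO (arrival order): A B C D E.
A: 0→4, due 22, lateness -18
B: 4→6, due 11, lateness -5
C: 6→19, due 13, lateness 6
D: 19→34, due 24, lateness 10
E: 34→43, due 16, lateness 27
Maximum = 27.
Difference = 19 − 27 = -8.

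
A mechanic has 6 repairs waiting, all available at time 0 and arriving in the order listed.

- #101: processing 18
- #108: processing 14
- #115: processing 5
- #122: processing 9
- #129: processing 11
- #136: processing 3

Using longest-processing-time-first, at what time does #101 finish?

LPT (decreasing processing time): #101 #108 #129 #122 #115 #136.
#101: 0→18

18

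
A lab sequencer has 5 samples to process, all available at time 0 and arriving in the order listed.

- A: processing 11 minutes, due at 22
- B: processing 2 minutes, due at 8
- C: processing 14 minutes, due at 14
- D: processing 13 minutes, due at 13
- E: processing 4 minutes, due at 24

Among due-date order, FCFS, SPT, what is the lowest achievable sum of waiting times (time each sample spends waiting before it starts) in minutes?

EDD (increasing due date): B D C A E.
B: waits 0, runs 0→2
D: waits 2, runs 2→15
C: waits 15, runs 15→29
A: waits 29, runs 29→40
E: waits 40, runs 40→44
Sum = 0+2+15+29+40 = 86.
FIFO (arrival order): A B C D E.
A: waits 0, runs 0→11
B: waits 11, runs 11→13
C: waits 13, runs 13→27
D: waits 27, runs 27→40
E: waits 40, runs 40→44
Sum = 0+11+13+27+40 = 91.
SPT (increasing processing time): B E A D C.
B: waits 0, runs 0→2
E: waits 2, runs 2→6
A: waits 6, runs 6→17
D: waits 17, runs 17→30
C: waits 30, runs 30→44
Sum = 0+2+6+17+30 = 55.
EDD 86, FIFO 91, SPT 55 → minimum 55.

55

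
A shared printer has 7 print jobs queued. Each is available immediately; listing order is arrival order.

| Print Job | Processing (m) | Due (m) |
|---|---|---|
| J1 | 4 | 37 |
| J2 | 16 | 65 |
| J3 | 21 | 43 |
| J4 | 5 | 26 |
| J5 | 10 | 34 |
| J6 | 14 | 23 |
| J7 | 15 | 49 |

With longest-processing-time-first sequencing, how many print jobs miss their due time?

LPT (decreasing processing time): J3 J2 J7 J6 J5 J4 J1.
J3: 0→21, due 43, tardiness 0
J2: 21→37, due 65, tardiness 0
J7: 37→52, due 49, tardiness 3
J6: 52→66, due 23, tardiness 43
J5: 66→76, due 34, tardiness 42
J4: 76→81, due 26, tardiness 55
J1: 81→85, due 37, tardiness 48
Late print jobs: 5.

5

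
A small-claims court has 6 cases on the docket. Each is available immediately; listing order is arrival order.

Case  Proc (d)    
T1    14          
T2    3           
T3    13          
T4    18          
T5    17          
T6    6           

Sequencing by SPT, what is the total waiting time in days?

123

SPT (increasing processing time): T2 T6 T3 T1 T5 T4.
T2: waits 0, runs 0→3
T6: waits 3, runs 3→9
T3: waits 9, runs 9→22
T1: waits 22, runs 22→36
T5: waits 36, runs 36→53
T4: waits 53, runs 53→71
Sum = 0+3+9+22+36+53 = 123.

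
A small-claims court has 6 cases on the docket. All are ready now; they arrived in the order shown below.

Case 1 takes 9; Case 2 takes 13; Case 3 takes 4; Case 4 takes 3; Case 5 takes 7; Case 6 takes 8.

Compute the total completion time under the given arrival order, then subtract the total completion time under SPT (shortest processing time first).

45

FIFO (arrival order): Case 1 Case 2 Case 3 Case 4 Case 5 Case 6.
Case 1: 0→9
Case 2: 9→22
Case 3: 22→26
Case 4: 26→29
Case 5: 29→36
Case 6: 36→44
Sum = 9+22+26+29+36+44 = 166.
SPT (increasing processing time): Case 4 Case 3 Case 5 Case 6 Case 1 Case 2.
Case 4: 0→3
Case 3: 3→7
Case 5: 7→14
Case 6: 14→22
Case 1: 22→31
Case 2: 31→44
Sum = 3+7+14+22+31+44 = 121.
Difference = 166 − 121 = 45.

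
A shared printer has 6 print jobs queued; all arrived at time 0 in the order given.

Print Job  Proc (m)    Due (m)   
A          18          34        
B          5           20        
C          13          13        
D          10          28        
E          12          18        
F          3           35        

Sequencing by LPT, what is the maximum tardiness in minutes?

38

LPT (decreasing processing time): A C E D B F.
A: 0→18, due 34, tardiness 0
C: 18→31, due 13, tardiness 18
E: 31→43, due 18, tardiness 25
D: 43→53, due 28, tardiness 25
B: 53→58, due 20, tardiness 38
F: 58→61, due 35, tardiness 26
Maximum = 38.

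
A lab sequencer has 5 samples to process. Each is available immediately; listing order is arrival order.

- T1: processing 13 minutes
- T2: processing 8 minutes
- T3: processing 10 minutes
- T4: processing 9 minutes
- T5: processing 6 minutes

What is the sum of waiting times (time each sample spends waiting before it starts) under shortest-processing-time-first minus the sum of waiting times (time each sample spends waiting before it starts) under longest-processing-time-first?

SPT (increasing processing time): T5 T2 T4 T3 T1.
T5: waits 0, runs 0→6
T2: waits 6, runs 6→14
T4: waits 14, runs 14→23
T3: waits 23, runs 23→33
T1: waits 33, runs 33→46
Sum = 0+6+14+23+33 = 76.
LPT (decreasing processing time): T1 T3 T4 T2 T5.
T1: waits 0, runs 0→13
T3: waits 13, runs 13→23
T4: waits 23, runs 23→32
T2: waits 32, runs 32→40
T5: waits 40, runs 40→46
Sum = 0+13+23+32+40 = 108.
Difference = 76 − 108 = -32.

-32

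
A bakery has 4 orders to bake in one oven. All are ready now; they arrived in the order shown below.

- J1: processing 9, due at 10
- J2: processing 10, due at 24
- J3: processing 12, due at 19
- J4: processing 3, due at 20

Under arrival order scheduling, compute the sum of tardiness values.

FIFO (arrival order): J1 J2 J3 J4.
J1: 0→9, due 10, tardiness 0
J2: 9→19, due 24, tardiness 0
J3: 19→31, due 19, tardiness 12
J4: 31→34, due 20, tardiness 14
Sum = 0+0+12+14 = 26.

26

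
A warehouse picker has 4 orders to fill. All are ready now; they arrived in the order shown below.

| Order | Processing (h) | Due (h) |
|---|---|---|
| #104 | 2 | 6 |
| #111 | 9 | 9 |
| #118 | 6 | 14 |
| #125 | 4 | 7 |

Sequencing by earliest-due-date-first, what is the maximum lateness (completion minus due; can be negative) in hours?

EDD (increasing due date): #104 #125 #111 #118.
#104: 0→2, due 6, lateness -4
#125: 2→6, due 7, lateness -1
#111: 6→15, due 9, lateness 6
#118: 15→21, due 14, lateness 7
Maximum = 7.

7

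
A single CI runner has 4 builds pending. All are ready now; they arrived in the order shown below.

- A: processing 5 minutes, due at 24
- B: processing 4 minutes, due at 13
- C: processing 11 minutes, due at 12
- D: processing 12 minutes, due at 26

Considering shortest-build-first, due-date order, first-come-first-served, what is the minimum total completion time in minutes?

65

SPT (increasing processing time): B A C D.
B: 0→4
A: 4→9
C: 9→20
D: 20→32
Sum = 4+9+20+32 = 65.
EDD (increasing due date): C B A D.
C: 0→11
B: 11→15
A: 15→20
D: 20→32
Sum = 11+15+20+32 = 78.
FIFO (arrival order): A B C D.
A: 0→5
B: 5→9
C: 9→20
D: 20→32
Sum = 5+9+20+32 = 66.
SPT 65, EDD 78, FIFO 66 → minimum 65.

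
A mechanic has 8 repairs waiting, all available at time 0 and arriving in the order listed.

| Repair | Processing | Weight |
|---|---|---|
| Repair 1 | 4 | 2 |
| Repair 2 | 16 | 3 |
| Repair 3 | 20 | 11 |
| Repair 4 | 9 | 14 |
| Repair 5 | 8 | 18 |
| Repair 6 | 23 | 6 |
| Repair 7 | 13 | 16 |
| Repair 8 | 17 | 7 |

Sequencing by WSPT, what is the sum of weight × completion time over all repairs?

WSPT (decreasing weight/processing-time ratio): Repair 5 Repair 4 Repair 7 Repair 3 Repair 1 Repair 8 Repair 6 Repair 2.
Repair 5: finishes 8, weight 18, w·C = 144
Repair 4: finishes 17, weight 14, w·C = 238
Repair 7: finishes 30, weight 16, w·C = 480
Repair 3: finishes 50, weight 11, w·C = 550
Repair 1: finishes 54, weight 2, w·C = 108
Repair 8: finishes 71, weight 7, w·C = 497
Repair 6: finishes 94, weight 6, w·C = 564
Repair 2: finishes 110, weight 3, w·C = 330
Sum = 144+238+480+550+108+497+564+330 = 2911.

2911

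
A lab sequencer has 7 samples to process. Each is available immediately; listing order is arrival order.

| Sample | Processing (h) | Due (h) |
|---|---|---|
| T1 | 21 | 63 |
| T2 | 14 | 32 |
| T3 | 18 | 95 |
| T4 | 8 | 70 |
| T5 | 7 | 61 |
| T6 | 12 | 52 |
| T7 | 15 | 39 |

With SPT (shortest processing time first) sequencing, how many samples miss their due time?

SPT (increasing processing time): T5 T4 T6 T2 T7 T3 T1.
T5: 0→7, due 61, tardiness 0
T4: 7→15, due 70, tardiness 0
T6: 15→27, due 52, tardiness 0
T2: 27→41, due 32, tardiness 9
T7: 41→56, due 39, tardiness 17
T3: 56→74, due 95, tardiness 0
T1: 74→95, due 63, tardiness 32
Late samples: 3.

3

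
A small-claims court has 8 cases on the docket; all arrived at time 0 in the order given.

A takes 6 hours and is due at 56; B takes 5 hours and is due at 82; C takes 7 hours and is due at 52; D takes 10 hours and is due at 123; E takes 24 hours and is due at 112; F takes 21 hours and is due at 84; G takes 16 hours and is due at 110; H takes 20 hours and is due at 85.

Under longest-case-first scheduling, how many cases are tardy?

LPT (decreasing processing time): E F H G D C A B.
E: 0→24, due 112, tardiness 0
F: 24→45, due 84, tardiness 0
H: 45→65, due 85, tardiness 0
G: 65→81, due 110, tardiness 0
D: 81→91, due 123, tardiness 0
C: 91→98, due 52, tardiness 46
A: 98→104, due 56, tardiness 48
B: 104→109, due 82, tardiness 27
Late cases: 3.

3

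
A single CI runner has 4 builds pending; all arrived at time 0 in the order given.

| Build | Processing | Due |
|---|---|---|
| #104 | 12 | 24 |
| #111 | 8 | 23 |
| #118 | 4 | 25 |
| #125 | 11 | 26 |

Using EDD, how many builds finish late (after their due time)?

1

EDD (increasing due date): #111 #104 #118 #125.
#111: 0→8, due 23, tardiness 0
#104: 8→20, due 24, tardiness 0
#118: 20→24, due 25, tardiness 0
#125: 24→35, due 26, tardiness 9
Late builds: 1.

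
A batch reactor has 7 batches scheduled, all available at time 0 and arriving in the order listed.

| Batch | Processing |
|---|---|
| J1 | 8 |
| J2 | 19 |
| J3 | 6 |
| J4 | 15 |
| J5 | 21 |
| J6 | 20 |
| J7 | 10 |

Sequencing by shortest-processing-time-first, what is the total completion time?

SPT (increasing processing time): J3 J1 J7 J4 J2 J6 J5.
J3: 0→6
J1: 6→14
J7: 14→24
J4: 24→39
J2: 39→58
J6: 58→78
J5: 78→99
Sum = 6+14+24+39+58+78+99 = 318.

318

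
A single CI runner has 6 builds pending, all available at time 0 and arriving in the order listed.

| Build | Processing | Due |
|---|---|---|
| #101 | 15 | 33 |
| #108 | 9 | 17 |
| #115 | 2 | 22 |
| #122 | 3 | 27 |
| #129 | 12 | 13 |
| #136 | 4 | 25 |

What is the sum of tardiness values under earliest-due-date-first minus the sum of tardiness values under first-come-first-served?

-39

EDD (increasing due date): #129 #108 #115 #136 #122 #101.
#129: 0→12, due 13, tardiness 0
#108: 12→21, due 17, tardiness 4
#115: 21→23, due 22, tardiness 1
#136: 23→27, due 25, tardiness 2
#122: 27→30, due 27, tardiness 3
#101: 30→45, due 33, tardiness 12
Sum = 0+4+1+2+3+12 = 22.
FIFO (arrival order): #101 #108 #115 #122 #129 #136.
#101: 0→15, due 33, tardiness 0
#108: 15→24, due 17, tardiness 7
#115: 24→26, due 22, tardiness 4
#122: 26→29, due 27, tardiness 2
#129: 29→41, due 13, tardiness 28
#136: 41→45, due 25, tardiness 20
Sum = 0+7+4+2+28+20 = 61.
Difference = 22 − 61 = -39.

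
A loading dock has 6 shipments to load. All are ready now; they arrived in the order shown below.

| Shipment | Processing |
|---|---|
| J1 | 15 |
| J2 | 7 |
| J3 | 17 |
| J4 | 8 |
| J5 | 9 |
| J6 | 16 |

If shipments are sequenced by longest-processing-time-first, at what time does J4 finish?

65

LPT (decreasing processing time): J3 J6 J1 J5 J4 J2.
J3: 0→17
J6: 17→33
J1: 33→48
J5: 48→57
J4: 57→65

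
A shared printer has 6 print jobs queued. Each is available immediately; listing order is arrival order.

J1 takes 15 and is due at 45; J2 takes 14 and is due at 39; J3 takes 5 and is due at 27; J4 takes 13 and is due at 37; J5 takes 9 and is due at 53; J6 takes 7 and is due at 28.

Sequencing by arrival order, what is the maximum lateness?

35

FIFO (arrival order): J1 J2 J3 J4 J5 J6.
J1: 0→15, due 45, lateness -30
J2: 15→29, due 39, lateness -10
J3: 29→34, due 27, lateness 7
J4: 34→47, due 37, lateness 10
J5: 47→56, due 53, lateness 3
J6: 56→63, due 28, lateness 35
Maximum = 35.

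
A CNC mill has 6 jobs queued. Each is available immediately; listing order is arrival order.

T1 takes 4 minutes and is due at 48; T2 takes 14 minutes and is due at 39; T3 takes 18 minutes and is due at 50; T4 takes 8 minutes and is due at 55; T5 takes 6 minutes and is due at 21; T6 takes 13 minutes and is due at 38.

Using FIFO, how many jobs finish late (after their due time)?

FIFO (arrival order): T1 T2 T3 T4 T5 T6.
T1: 0→4, due 48, tardiness 0
T2: 4→18, due 39, tardiness 0
T3: 18→36, due 50, tardiness 0
T4: 36→44, due 55, tardiness 0
T5: 44→50, due 21, tardiness 29
T6: 50→63, due 38, tardiness 25
Late jobs: 2.

2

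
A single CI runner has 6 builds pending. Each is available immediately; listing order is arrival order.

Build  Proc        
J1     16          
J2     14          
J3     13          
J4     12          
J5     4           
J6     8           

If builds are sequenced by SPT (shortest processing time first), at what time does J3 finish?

37

SPT (increasing processing time): J5 J6 J4 J3 J2 J1.
J5: 0→4
J6: 4→12
J4: 12→24
J3: 24→37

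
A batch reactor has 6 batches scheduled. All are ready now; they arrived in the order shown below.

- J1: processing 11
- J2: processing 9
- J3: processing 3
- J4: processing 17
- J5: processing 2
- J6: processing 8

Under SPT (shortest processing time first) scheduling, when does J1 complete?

33

SPT (increasing processing time): J5 J3 J6 J2 J1 J4.
J5: 0→2
J3: 2→5
J6: 5→13
J2: 13→22
J1: 22→33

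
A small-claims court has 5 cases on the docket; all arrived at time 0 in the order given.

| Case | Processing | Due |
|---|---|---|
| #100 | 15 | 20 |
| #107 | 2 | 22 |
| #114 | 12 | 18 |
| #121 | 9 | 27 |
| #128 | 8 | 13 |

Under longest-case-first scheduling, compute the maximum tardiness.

LPT (decreasing processing time): #100 #114 #121 #128 #107.
#100: 0→15, due 20, tardiness 0
#114: 15→27, due 18, tardiness 9
#121: 27→36, due 27, tardiness 9
#128: 36→44, due 13, tardiness 31
#107: 44→46, due 22, tardiness 24
Maximum = 31.

31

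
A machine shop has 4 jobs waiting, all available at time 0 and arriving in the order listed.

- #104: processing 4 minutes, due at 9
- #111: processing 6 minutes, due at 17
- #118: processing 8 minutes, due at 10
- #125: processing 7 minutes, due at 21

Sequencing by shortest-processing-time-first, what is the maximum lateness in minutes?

15

SPT (increasing processing time): #104 #111 #125 #118.
#104: 0→4, due 9, lateness -5
#111: 4→10, due 17, lateness -7
#125: 10→17, due 21, lateness -4
#118: 17→25, due 10, lateness 15
Maximum = 15.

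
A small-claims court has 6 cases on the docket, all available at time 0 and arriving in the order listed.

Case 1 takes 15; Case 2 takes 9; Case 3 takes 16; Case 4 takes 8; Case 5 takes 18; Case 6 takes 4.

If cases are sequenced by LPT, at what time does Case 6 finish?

LPT (decreasing processing time): Case 5 Case 3 Case 1 Case 2 Case 4 Case 6.
Case 5: 0→18
Case 3: 18→34
Case 1: 34→49
Case 2: 49→58
Case 4: 58→66
Case 6: 66→70

70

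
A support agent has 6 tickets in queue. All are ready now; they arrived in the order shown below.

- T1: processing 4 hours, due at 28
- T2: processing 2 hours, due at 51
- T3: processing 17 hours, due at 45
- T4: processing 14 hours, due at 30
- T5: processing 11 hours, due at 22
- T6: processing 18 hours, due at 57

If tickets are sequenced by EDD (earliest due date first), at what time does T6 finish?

66

EDD (increasing due date): T5 T1 T4 T3 T2 T6.
T5: 0→11
T1: 11→15
T4: 15→29
T3: 29→46
T2: 46→48
T6: 48→66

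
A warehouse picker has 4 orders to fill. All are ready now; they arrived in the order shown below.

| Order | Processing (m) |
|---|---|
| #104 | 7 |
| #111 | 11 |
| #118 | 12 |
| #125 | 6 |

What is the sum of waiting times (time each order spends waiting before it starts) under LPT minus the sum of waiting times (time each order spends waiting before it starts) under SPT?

22

LPT (decreasing processing time): #118 #111 #104 #125.
#118: waits 0, runs 0→12
#111: waits 12, runs 12→23
#104: waits 23, runs 23→30
#125: waits 30, runs 30→36
Sum = 0+12+23+30 = 65.
SPT (increasing processing time): #125 #104 #111 #118.
#125: waits 0, runs 0→6
#104: waits 6, runs 6→13
#111: waits 13, runs 13→24
#118: waits 24, runs 24→36
Sum = 0+6+13+24 = 43.
Difference = 65 − 43 = 22.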